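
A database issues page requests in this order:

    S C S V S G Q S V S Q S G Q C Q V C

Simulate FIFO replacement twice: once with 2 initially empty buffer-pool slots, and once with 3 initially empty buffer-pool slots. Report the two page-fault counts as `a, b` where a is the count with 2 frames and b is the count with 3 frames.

14, 11

2 frames: F F . F F F F F F . F F F F F . F . → 14 faults.
3 frames: F F . F . F F F F . . . F F F . F . → 11 faults.
11 < 14: adding a frame reduced faults, as is typical.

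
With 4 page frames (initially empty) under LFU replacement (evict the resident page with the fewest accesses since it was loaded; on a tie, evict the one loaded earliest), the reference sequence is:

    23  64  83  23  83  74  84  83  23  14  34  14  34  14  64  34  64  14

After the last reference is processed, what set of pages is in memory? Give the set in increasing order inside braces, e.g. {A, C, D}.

{14, 23, 64, 83}

23: fault, frames [23]
64: fault, frames [23, 64]
83: fault, frames [23, 64, 83]
23: hit
83: hit
74: fault, frames [23, 64, 83, 74]
84: fault, evict 64, frames [23, 83, 74, 84]
83: hit
23: hit
14: fault, evict 74, frames [23, 83, 84, 14]
34: fault, evict 84, frames [23, 83, 14, 34]
14: hit
34: hit
14: hit
64: fault, evict 34, frames [23, 83, 14, 64]
34: fault, evict 64, frames [23, 83, 14, 34]
64: fault, evict 34, frames [23, 83, 14, 64]
14: hit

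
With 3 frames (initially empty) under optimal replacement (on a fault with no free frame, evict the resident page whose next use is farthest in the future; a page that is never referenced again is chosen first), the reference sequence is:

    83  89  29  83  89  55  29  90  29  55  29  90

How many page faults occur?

5

83 → miss, frames [83]
89 → miss, frames [83, 89]
29 → miss, frames [83, 89, 29]
83 → hit
89 → hit
55 → miss, evict 89, frames [83, 29, 55]
29 → hit
90 → miss, evict 83, frames [29, 55, 90]
29 → hit
55 → hit
29 → hit
90 → hit
Page faults: 5.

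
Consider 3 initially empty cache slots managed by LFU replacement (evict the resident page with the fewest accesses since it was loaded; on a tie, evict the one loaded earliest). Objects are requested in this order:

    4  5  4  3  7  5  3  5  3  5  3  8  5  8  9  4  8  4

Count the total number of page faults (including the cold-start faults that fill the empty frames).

4 -> miss, frames [4]
5 -> miss, frames [4, 5]
4 -> hit
3 -> miss, frames [4, 5, 3]
7 -> miss, evict 5, frames [4, 3, 7]
5 -> miss, evict 3, frames [4, 7, 5]
3 -> miss, evict 7, frames [4, 5, 3]
5 -> hit
3 -> hit
5 -> hit
3 -> hit
8 -> miss, evict 4, frames [5, 3, 8]
5 -> hit
8 -> hit
9 -> miss, evict 8, frames [5, 3, 9]
4 -> miss, evict 9, frames [5, 3, 4]
8 -> miss, evict 4, frames [5, 3, 8]
4 -> miss, evict 8, frames [5, 3, 4]
Page faults: 11.

11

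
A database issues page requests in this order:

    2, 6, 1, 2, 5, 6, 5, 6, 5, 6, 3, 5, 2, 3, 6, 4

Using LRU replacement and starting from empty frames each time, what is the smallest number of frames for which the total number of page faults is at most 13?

f=1: 16 faults
f=2: 12 faults
f=3: 9 faults
f=4: 6 faults
f=5: 6 faults
f=6: 6 faults
Smallest f with faults ≤ 13 is 2.

2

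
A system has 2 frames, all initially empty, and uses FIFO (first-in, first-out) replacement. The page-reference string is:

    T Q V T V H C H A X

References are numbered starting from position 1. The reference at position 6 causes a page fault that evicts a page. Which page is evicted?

V

pos 1: T: fault, frames (T)
pos 2: Q: fault, frames (T Q)
pos 3: V: fault, evict T, frames (Q V)
pos 4: T: fault, evict Q, frames (V T)
pos 5: V: hit
pos 6: H: fault, evict V, frames (T H)
At position 6, page V is evicted.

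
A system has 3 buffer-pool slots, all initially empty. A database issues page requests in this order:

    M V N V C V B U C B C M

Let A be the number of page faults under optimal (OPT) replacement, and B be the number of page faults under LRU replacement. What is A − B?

Under OPT: F F F . F . F F . . . F → 7 faults.
Under LRU: F F F . F . F F F . . F → 8 faults.
A − B = 7 − 8 = -1.

-1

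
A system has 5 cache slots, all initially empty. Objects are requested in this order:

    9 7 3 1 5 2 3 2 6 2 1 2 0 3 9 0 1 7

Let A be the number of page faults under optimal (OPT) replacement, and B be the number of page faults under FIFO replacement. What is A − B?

-3

Under OPT: F F F F F F . . F . . . F . . . . F → 9 faults.
Under FIFO: F F F F F F . . F . . . F F F . F F → 12 faults.
A − B = 9 − 12 = -3.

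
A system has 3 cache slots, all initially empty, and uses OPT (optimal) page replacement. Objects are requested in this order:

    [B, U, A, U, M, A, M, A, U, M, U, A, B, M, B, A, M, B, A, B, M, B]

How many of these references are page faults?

B -> fault, frames (B)
U -> fault, frames (B U)
A -> fault, frames (B U A)
U -> hit
M -> fault, evict B, frames (U A M)
A -> hit
M -> hit
A -> hit
U -> hit
M -> hit
U -> hit
A -> hit
B -> fault, evict U, frames (A M B)
M -> hit
B -> hit
A -> hit
M -> hit
B -> hit
A -> hit
B -> hit
M -> hit
B -> hit
Page faults: 5.

5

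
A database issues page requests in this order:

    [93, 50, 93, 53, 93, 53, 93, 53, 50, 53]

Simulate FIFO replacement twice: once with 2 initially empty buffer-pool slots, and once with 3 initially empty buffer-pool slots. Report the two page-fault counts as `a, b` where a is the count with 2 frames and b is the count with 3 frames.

6, 3

2 frames: F F . F F . . . F F → 6 faults.
3 frames: F F . F . . . . . . → 3 faults.
3 < 6: adding a frame reduced faults, as is typical.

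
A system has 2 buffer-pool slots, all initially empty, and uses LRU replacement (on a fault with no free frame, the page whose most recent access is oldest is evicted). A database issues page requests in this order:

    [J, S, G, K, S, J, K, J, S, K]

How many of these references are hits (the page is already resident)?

1

J → fault, frames [J]
S → fault, frames [J, S]
G → fault, evict J, frames [S, G]
K → fault, evict S, frames [G, K]
S → fault, evict G, frames [K, S]
J → fault, evict K, frames [S, J]
K → fault, evict S, frames [J, K]
J → hit
S → fault, evict K, frames [J, S]
K → fault, evict J, frames [S, K]
Hits: 1.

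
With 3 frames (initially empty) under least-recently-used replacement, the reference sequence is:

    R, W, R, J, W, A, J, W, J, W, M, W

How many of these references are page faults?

R -> fault, frames [R]
W -> fault, frames [R, W]
R -> hit
J -> fault, frames [W, R, J]
W -> hit
A -> fault, evict R, frames [J, W, A]
J -> hit
W -> hit
J -> hit
W -> hit
M -> fault, evict A, frames [J, W, M]
W -> hit
Page faults: 5.

5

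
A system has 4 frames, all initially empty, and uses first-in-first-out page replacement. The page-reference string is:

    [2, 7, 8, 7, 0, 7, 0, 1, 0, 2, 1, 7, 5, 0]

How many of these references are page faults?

9

2 → miss, frames (2)
7 → miss, frames (2 7)
8 → miss, frames (2 7 8)
7 → hit
0 → miss, frames (2 7 8 0)
7 → hit
0 → hit
1 → miss, evict 2, frames (7 8 0 1)
0 → hit
2 → miss, evict 7, frames (8 0 1 2)
1 → hit
7 → miss, evict 8, frames (0 1 2 7)
5 → miss, evict 0, frames (1 2 7 5)
0 → miss, evict 1, frames (2 7 5 0)
Page faults: 9.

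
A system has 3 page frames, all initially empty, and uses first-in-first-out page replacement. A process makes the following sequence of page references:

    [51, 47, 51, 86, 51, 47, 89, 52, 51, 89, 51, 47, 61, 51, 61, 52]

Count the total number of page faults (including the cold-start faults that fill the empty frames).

9

51 → fault, frames {51}
47 → fault, frames {51,47}
51 → hit
86 → fault, frames {51,47,86}
51 → hit
47 → hit
89 → fault, evict 51, frames {47,86,89}
52 → fault, evict 47, frames {86,89,52}
51 → fault, evict 86, frames {89,52,51}
89 → hit
51 → hit
47 → fault, evict 89, frames {52,51,47}
61 → fault, evict 52, frames {51,47,61}
51 → hit
61 → hit
52 → fault, evict 51, frames {47,61,52}
Page faults: 9.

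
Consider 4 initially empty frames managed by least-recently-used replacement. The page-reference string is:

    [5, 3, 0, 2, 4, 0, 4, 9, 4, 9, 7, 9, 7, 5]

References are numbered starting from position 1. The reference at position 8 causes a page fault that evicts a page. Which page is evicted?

3

pos 1: 5 -> fault, frames [5]
pos 2: 3 -> fault, frames [5, 3]
pos 3: 0 -> fault, frames [5, 3, 0]
pos 4: 2 -> fault, frames [5, 3, 0, 2]
pos 5: 4 -> fault, evict 5, frames [3, 0, 2, 4]
pos 6: 0 -> hit
pos 7: 4 -> hit
pos 8: 9 -> fault, evict 3, frames [2, 0, 4, 9]
At position 8, page 3 is evicted.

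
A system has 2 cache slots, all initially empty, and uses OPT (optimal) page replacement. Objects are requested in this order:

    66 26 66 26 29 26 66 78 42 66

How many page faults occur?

6

66: fault, frames (66)
26: fault, frames (66 26)
66: hit
26: hit
29: fault, evict 66, frames (26 29)
26: hit
66: fault, evict 29, frames (26 66)
78: fault, evict 26, frames (66 78)
42: fault, evict 78, frames (66 42)
66: hit
Page faults: 6.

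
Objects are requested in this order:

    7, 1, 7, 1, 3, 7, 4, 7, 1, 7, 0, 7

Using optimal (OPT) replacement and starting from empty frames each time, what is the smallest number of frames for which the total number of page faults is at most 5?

3

f=1: 12 faults
f=2: 6 faults
f=3: 5 faults
f=4: 5 faults
f=5: 5 faults
Smallest f with faults ≤ 5 is 3.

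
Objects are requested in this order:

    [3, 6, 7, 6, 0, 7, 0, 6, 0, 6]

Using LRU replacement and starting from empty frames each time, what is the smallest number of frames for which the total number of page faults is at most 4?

3

f=1: 10 faults
f=2: 6 faults
f=3: 4 faults
f=4: 4 faults
Smallest f with faults ≤ 4 is 3.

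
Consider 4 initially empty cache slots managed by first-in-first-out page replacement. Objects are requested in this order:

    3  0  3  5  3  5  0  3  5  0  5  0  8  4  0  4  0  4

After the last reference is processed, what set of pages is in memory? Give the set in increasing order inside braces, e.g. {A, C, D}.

3 → miss, frames {3}
0 → miss, frames {3,0}
3 → hit
5 → miss, frames {3,0,5}
3 → hit
5 → hit
0 → hit
3 → hit
5 → hit
0 → hit
5 → hit
0 → hit
8 → miss, frames {3,0,5,8}
4 → miss, evict 3, frames {0,5,8,4}
0 → hit
4 → hit
0 → hit
4 → hit

{0, 4, 5, 8}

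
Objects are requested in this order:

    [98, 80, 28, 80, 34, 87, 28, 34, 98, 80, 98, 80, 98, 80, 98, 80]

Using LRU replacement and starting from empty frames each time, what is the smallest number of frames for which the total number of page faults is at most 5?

f=1: 16 faults
f=2: 9 faults
f=3: 8 faults
f=4: 7 faults
f=5: 5 faults
Smallest f with faults ≤ 5 is 5.

5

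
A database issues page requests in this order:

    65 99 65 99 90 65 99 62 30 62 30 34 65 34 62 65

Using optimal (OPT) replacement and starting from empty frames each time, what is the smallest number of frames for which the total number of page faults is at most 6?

3

f=1: 16 faults
f=2: 9 faults
f=3: 6 faults
f=4: 6 faults
f=5: 6 faults
f=6: 6 faults
Smallest f with faults ≤ 6 is 3.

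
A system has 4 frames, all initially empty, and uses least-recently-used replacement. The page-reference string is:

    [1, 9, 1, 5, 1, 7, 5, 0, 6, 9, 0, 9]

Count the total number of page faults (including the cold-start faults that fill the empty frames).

1 -> miss, frames (1)
9 -> miss, frames (1 9)
1 -> hit
5 -> miss, frames (9 1 5)
1 -> hit
7 -> miss, frames (9 5 1 7)
5 -> hit
0 -> miss, evict 9, frames (1 7 5 0)
6 -> miss, evict 1, frames (7 5 0 6)
9 -> miss, evict 7, frames (5 0 6 9)
0 -> hit
9 -> hit
Page faults: 7.

7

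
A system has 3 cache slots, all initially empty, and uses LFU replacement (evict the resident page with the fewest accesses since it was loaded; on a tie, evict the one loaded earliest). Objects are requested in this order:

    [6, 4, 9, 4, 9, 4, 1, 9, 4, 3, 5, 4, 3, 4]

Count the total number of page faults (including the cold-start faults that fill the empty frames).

7

6 -> miss, frames [6]
4 -> miss, frames [6, 4]
9 -> miss, frames [6, 4, 9]
4 -> hit
9 -> hit
4 -> hit
1 -> miss, evict 6, frames [4, 9, 1]
9 -> hit
4 -> hit
3 -> miss, evict 1, frames [4, 9, 3]
5 -> miss, evict 3, frames [4, 9, 5]
4 -> hit
3 -> miss, evict 5, frames [4, 9, 3]
4 -> hit
Page faults: 7.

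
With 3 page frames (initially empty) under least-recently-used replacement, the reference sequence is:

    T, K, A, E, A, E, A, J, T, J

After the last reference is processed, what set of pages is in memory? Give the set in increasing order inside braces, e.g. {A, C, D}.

T: miss, frames (T)
K: miss, frames (T K)
A: miss, frames (T K A)
E: miss, evict T, frames (K A E)
A: hit
E: hit
A: hit
J: miss, evict K, frames (E A J)
T: miss, evict E, frames (A J T)
J: hit

{A, J, T}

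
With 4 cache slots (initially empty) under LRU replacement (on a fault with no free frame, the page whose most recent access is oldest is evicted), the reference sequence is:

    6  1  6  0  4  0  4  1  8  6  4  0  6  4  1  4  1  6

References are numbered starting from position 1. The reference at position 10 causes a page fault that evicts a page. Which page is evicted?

pos 1: 6 -> fault, frames [6]
pos 2: 1 -> fault, frames [6, 1]
pos 3: 6 -> hit
pos 4: 0 -> fault, frames [1, 6, 0]
pos 5: 4 -> fault, frames [1, 6, 0, 4]
pos 6: 0 -> hit
pos 7: 4 -> hit
pos 8: 1 -> hit
pos 9: 8 -> fault, evict 6, frames [0, 4, 1, 8]
pos 10: 6 -> fault, evict 0, frames [4, 1, 8, 6]
At position 10, page 0 is evicted.

0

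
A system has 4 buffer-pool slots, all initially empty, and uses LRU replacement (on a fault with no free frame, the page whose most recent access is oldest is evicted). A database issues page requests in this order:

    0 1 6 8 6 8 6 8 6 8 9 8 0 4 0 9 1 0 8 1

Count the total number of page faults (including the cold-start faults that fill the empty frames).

9

0 -> miss, frames (0)
1 -> miss, frames (0 1)
6 -> miss, frames (0 1 6)
8 -> miss, frames (0 1 6 8)
6 -> hit
8 -> hit
6 -> hit
8 -> hit
6 -> hit
8 -> hit
9 -> miss, evict 0, frames (1 6 8 9)
8 -> hit
0 -> miss, evict 1, frames (6 9 8 0)
4 -> miss, evict 6, frames (9 8 0 4)
0 -> hit
9 -> hit
1 -> miss, evict 8, frames (4 0 9 1)
0 -> hit
8 -> miss, evict 4, frames (9 1 0 8)
1 -> hit
Page faults: 9.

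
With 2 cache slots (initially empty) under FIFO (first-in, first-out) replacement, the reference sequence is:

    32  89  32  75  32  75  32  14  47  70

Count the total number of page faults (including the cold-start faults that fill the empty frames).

32: miss, frames [32]
89: miss, frames [32, 89]
32: hit
75: miss, evict 32, frames [89, 75]
32: miss, evict 89, frames [75, 32]
75: hit
32: hit
14: miss, evict 75, frames [32, 14]
47: miss, evict 32, frames [14, 47]
70: miss, evict 14, frames [47, 70]
Page faults: 7.

7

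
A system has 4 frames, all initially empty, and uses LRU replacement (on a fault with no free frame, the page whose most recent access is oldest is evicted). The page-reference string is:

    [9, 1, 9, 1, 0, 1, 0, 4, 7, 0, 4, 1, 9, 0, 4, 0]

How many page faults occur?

6

9 → fault, frames (9)
1 → fault, frames (9 1)
9 → hit
1 → hit
0 → fault, frames (9 1 0)
1 → hit
0 → hit
4 → fault, frames (9 1 0 4)
7 → fault, evict 9, frames (1 0 4 7)
0 → hit
4 → hit
1 → hit
9 → fault, evict 7, frames (0 4 1 9)
0 → hit
4 → hit
0 → hit
Page faults: 6.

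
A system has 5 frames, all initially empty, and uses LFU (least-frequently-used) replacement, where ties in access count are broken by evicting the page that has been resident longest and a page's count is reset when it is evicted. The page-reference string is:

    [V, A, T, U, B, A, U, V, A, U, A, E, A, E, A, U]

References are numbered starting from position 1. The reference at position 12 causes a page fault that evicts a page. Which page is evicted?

T

pos 1: V -> fault, frames (V)
pos 2: A -> fault, frames (V A)
pos 3: T -> fault, frames (V A T)
pos 4: U -> fault, frames (V A T U)
pos 5: B -> fault, frames (V A T U B)
pos 6: A -> hit
pos 7: U -> hit
pos 8: V -> hit
pos 9: A -> hit
pos 10: U -> hit
pos 11: A -> hit
pos 12: E -> fault, evict T, frames (V A U B E)
At position 12, page T is evicted.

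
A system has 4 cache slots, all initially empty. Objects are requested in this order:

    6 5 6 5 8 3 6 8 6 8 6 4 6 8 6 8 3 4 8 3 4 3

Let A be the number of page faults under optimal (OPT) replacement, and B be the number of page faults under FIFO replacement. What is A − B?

Under OPT: F F . . F F . . . . . F . . . . . . . . . . → 5 faults.
Under FIFO: F F . . F F . . . . . F F . . . . . . . . . → 6 faults.
A − B = 5 − 6 = -1.

-1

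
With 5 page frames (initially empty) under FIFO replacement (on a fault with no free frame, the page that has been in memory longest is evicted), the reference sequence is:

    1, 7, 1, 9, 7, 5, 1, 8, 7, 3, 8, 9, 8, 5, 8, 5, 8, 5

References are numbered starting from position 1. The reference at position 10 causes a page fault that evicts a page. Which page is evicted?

pos 1: 1 → fault, frames [1]
pos 2: 7 → fault, frames [1, 7]
pos 3: 1 → hit
pos 4: 9 → fault, frames [1, 7, 9]
pos 5: 7 → hit
pos 6: 5 → fault, frames [1, 7, 9, 5]
pos 7: 1 → hit
pos 8: 8 → fault, frames [1, 7, 9, 5, 8]
pos 9: 7 → hit
pos 10: 3 → fault, evict 1, frames [7, 9, 5, 8, 3]
At position 10, page 1 is evicted.

1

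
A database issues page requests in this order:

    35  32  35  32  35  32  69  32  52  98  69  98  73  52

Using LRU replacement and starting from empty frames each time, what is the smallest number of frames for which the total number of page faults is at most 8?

2

f=1: 14 faults
f=2: 8 faults
f=3: 8 faults
f=4: 6 faults
f=5: 6 faults
f=6: 6 faults
Smallest f with faults ≤ 8 is 2.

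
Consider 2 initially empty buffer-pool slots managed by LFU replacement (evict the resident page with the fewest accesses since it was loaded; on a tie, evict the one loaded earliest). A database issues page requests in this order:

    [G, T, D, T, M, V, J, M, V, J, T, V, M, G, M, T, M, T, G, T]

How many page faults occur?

G -> fault, frames (G)
T -> fault, frames (G T)
D -> fault, evict G, frames (T D)
T -> hit
M -> fault, evict D, frames (T M)
V -> fault, evict M, frames (T V)
J -> fault, evict V, frames (T J)
M -> fault, evict J, frames (T M)
V -> fault, evict M, frames (T V)
J -> fault, evict V, frames (T J)
T -> hit
V -> fault, evict J, frames (T V)
M -> fault, evict V, frames (T M)
G -> fault, evict M, frames (T G)
M -> fault, evict G, frames (T M)
T -> hit
M -> hit
T -> hit
G -> fault, evict M, frames (T G)
T -> hit
Page faults: 14.

14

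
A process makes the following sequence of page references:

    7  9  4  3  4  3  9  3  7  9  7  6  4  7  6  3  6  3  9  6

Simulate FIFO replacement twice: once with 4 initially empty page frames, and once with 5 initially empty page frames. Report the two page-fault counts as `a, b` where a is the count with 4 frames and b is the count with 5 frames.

4 frames: F F F F . . . . . . . F . F . . . . F . → 7 faults.
5 frames: F F F F . . . . . . . F . . . . . . . . → 5 faults.
5 < 7: adding a frame reduced faults, as is typical.

7, 5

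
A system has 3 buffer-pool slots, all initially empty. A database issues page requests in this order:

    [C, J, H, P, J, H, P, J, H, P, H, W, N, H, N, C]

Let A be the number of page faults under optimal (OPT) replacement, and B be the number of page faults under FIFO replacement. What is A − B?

-1

Under OPT: F F F F . . . . . . . F F . . F → 7 faults.
Under FIFO: F F F F . . . . . . . F F F . F → 8 faults.
A − B = 7 − 8 = -1.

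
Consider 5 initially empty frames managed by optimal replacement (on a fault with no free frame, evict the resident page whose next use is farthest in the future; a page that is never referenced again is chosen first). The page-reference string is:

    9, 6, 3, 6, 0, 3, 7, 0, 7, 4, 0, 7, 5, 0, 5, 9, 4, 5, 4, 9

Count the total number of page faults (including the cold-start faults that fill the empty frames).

7

9 -> fault, frames (9)
6 -> fault, frames (9 6)
3 -> fault, frames (9 6 3)
6 -> hit
0 -> fault, frames (9 6 3 0)
3 -> hit
7 -> fault, frames (9 6 3 0 7)
0 -> hit
7 -> hit
4 -> fault, evict 3, frames (9 6 0 7 4)
0 -> hit
7 -> hit
5 -> fault, evict 7, frames (9 6 0 4 5)
0 -> hit
5 -> hit
9 -> hit
4 -> hit
5 -> hit
4 -> hit
9 -> hit
Page faults: 7.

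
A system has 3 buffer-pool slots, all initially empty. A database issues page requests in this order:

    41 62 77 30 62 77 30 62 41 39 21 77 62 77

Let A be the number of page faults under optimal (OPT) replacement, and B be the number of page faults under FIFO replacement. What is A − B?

-2

Under OPT: F F F F . . . . F F F . . . → 7 faults.
Under FIFO: F F F F . . . . F F F F F . → 9 faults.
A − B = 7 − 9 = -2.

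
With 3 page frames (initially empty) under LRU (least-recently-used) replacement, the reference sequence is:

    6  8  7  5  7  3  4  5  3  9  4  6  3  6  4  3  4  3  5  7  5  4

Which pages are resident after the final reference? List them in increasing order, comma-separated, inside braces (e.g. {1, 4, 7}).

6 → miss, frames (6)
8 → miss, frames (6 8)
7 → miss, frames (6 8 7)
5 → miss, evict 6, frames (8 7 5)
7 → hit
3 → miss, evict 8, frames (5 7 3)
4 → miss, evict 5, frames (7 3 4)
5 → miss, evict 7, frames (3 4 5)
3 → hit
9 → miss, evict 4, frames (5 3 9)
4 → miss, evict 5, frames (3 9 4)
6 → miss, evict 3, frames (9 4 6)
3 → miss, evict 9, frames (4 6 3)
6 → hit
4 → hit
3 → hit
4 → hit
3 → hit
5 → miss, evict 6, frames (4 3 5)
7 → miss, evict 4, frames (3 5 7)
5 → hit
4 → miss, evict 3, frames (7 5 4)

{4, 5, 7}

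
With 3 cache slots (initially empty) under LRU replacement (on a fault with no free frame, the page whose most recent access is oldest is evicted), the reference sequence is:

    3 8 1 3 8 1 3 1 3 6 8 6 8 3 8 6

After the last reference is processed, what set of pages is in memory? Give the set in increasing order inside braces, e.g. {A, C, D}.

3: miss, frames {3}
8: miss, frames {3,8}
1: miss, frames {3,8,1}
3: hit
8: hit
1: hit
3: hit
1: hit
3: hit
6: miss, evict 8, frames {1,3,6}
8: miss, evict 1, frames {3,6,8}
6: hit
8: hit
3: hit
8: hit
6: hit

{3, 6, 8}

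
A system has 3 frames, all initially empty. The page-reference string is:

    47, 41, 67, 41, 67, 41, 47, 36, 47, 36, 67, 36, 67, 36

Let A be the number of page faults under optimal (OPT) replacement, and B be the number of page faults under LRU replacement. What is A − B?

-1

Under OPT: F F F . . . . F . . . . . . → 4 faults.
Under LRU: F F F . . . . F . . F . . . → 5 faults.
A − B = 4 − 5 = -1.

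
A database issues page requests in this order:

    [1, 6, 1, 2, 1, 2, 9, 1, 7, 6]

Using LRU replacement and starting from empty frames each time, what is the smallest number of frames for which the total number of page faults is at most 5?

f=1: 10 faults
f=2: 7 faults
f=3: 6 faults
f=4: 6 faults
f=5: 5 faults
Smallest f with faults ≤ 5 is 5.

5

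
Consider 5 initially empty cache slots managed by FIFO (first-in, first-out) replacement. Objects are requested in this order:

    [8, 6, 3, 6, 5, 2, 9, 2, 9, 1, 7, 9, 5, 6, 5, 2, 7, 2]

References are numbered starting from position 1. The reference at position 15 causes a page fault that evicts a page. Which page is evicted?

2

pos 1: 8 -> fault, frames [8]
pos 2: 6 -> fault, frames [8, 6]
pos 3: 3 -> fault, frames [8, 6, 3]
pos 4: 6 -> hit
pos 5: 5 -> fault, frames [8, 6, 3, 5]
pos 6: 2 -> fault, frames [8, 6, 3, 5, 2]
pos 7: 9 -> fault, evict 8, frames [6, 3, 5, 2, 9]
pos 8: 2 -> hit
pos 9: 9 -> hit
pos 10: 1 -> fault, evict 6, frames [3, 5, 2, 9, 1]
pos 11: 7 -> fault, evict 3, frames [5, 2, 9, 1, 7]
pos 12: 9 -> hit
pos 13: 5 -> hit
pos 14: 6 -> fault, evict 5, frames [2, 9, 1, 7, 6]
pos 15: 5 -> fault, evict 2, frames [9, 1, 7, 6, 5]
At position 15, page 2 is evicted.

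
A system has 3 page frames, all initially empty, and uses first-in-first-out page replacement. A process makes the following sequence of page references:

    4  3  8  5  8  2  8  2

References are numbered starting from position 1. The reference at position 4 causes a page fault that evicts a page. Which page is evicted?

4

pos 1: 4 -> fault, frames {4}
pos 2: 3 -> fault, frames {4,3}
pos 3: 8 -> fault, frames {4,3,8}
pos 4: 5 -> fault, evict 4, frames {3,8,5}
At position 4, page 4 is evicted.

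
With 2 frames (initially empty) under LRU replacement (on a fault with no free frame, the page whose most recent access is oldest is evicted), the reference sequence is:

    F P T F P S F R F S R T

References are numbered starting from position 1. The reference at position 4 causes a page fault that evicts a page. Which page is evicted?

pos 1: F → fault, frames {F}
pos 2: P → fault, frames {F,P}
pos 3: T → fault, evict F, frames {P,T}
pos 4: F → fault, evict P, frames {T,F}
At position 4, page P is evicted.

P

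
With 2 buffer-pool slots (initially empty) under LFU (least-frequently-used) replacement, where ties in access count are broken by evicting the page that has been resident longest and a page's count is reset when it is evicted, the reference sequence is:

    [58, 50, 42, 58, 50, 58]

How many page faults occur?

5

58: miss, frames [58]
50: miss, frames [58, 50]
42: miss, evict 58, frames [50, 42]
58: miss, evict 50, frames [42, 58]
50: miss, evict 42, frames [58, 50]
58: hit
Page faults: 5.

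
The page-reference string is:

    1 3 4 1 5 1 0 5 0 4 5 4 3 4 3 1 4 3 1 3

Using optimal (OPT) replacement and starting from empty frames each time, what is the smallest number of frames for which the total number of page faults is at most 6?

f=1: 20 faults
f=2: 9 faults
f=3: 7 faults
f=4: 6 faults
f=5: 5 faults
Smallest f with faults ≤ 6 is 4.

4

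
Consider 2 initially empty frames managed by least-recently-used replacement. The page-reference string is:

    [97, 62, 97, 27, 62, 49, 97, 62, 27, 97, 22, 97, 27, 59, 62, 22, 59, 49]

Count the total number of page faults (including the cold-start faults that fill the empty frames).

97 -> fault, frames {97}
62 -> fault, frames {97,62}
97 -> hit
27 -> fault, evict 62, frames {97,27}
62 -> fault, evict 97, frames {27,62}
49 -> fault, evict 27, frames {62,49}
97 -> fault, evict 62, frames {49,97}
62 -> fault, evict 49, frames {97,62}
27 -> fault, evict 97, frames {62,27}
97 -> fault, evict 62, frames {27,97}
22 -> fault, evict 27, frames {97,22}
97 -> hit
27 -> fault, evict 22, frames {97,27}
59 -> fault, evict 97, frames {27,59}
62 -> fault, evict 27, frames {59,62}
22 -> fault, evict 59, frames {62,22}
59 -> fault, evict 62, frames {22,59}
49 -> fault, evict 22, frames {59,49}
Page faults: 16.

16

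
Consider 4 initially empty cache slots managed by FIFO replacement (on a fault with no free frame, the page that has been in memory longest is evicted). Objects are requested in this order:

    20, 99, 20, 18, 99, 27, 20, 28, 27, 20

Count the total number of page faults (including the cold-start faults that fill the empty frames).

6

20: fault, frames (20)
99: fault, frames (20 99)
20: hit
18: fault, frames (20 99 18)
99: hit
27: fault, frames (20 99 18 27)
20: hit
28: fault, evict 20, frames (99 18 27 28)
27: hit
20: fault, evict 99, frames (18 27 28 20)
Page faults: 6.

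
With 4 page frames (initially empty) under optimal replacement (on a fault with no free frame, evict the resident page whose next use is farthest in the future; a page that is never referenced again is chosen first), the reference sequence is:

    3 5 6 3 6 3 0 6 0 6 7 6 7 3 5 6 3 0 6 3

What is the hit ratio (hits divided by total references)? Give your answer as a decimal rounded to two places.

0.70

3 -> fault, frames (3)
5 -> fault, frames (3 5)
6 -> fault, frames (3 5 6)
3 -> hit
6 -> hit
3 -> hit
0 -> fault, frames (3 5 6 0)
6 -> hit
0 -> hit
6 -> hit
7 -> fault, evict 0, frames (3 5 6 7)
6 -> hit
7 -> hit
3 -> hit
5 -> hit
6 -> hit
3 -> hit
0 -> fault, evict 7, frames (3 5 6 0)
6 -> hit
3 -> hit
Hits: 14 of 20 references → 14/20 = 0.7000.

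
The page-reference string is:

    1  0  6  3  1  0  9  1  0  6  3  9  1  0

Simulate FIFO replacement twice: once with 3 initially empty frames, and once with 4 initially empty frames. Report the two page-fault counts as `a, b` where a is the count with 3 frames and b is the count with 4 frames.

11, 12

3 frames: F F F F F F F . . F F . F F → 11 faults.
4 frames: F F F F . . F F F F F F F F → 12 faults.
12 > 11: adding a frame increased faults — Belady's anomaly.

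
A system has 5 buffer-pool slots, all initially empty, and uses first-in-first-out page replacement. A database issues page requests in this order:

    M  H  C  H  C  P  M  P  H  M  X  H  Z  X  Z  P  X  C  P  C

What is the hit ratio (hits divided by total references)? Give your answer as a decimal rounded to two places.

M: miss, frames (M)
H: miss, frames (M H)
C: miss, frames (M H C)
H: hit
C: hit
P: miss, frames (M H C P)
M: hit
P: hit
H: hit
M: hit
X: miss, frames (M H C P X)
H: hit
Z: miss, evict M, frames (H C P X Z)
X: hit
Z: hit
P: hit
X: hit
C: hit
P: hit
C: hit
Hits: 14 of 20 references → 14/20 = 0.7000.

0.70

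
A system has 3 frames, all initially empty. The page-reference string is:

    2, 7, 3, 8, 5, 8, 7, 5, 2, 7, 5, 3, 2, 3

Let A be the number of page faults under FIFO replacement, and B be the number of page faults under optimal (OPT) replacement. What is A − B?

1

Under FIFO: F F F F F . F . F . . F . . → 8 faults.
Under OPT: F F F F F . . . F . . F . . → 7 faults.
A − B = 8 − 7 = 1.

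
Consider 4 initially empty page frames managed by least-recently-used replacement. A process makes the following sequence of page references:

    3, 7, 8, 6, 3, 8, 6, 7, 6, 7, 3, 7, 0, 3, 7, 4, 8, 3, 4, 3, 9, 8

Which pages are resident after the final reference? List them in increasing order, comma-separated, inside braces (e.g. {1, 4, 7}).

{3, 4, 8, 9}

3 → fault, frames {3}
7 → fault, frames {3,7}
8 → fault, frames {3,7,8}
6 → fault, frames {3,7,8,6}
3 → hit
8 → hit
6 → hit
7 → hit
6 → hit
7 → hit
3 → hit
7 → hit
0 → fault, evict 8, frames {6,3,7,0}
3 → hit
7 → hit
4 → fault, evict 6, frames {0,3,7,4}
8 → fault, evict 0, frames {3,7,4,8}
3 → hit
4 → hit
3 → hit
9 → fault, evict 7, frames {8,4,3,9}
8 → hit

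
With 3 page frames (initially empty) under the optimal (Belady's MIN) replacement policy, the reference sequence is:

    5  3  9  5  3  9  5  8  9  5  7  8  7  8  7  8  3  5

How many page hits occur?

12

5 -> fault, frames {5}
3 -> fault, frames {5,3}
9 -> fault, frames {5,3,9}
5 -> hit
3 -> hit
9 -> hit
5 -> hit
8 -> fault, evict 3, frames {5,9,8}
9 -> hit
5 -> hit
7 -> fault, evict 9, frames {5,8,7}
8 -> hit
7 -> hit
8 -> hit
7 -> hit
8 -> hit
3 -> fault, evict 7, frames {5,8,3}
5 -> hit
Hits: 12.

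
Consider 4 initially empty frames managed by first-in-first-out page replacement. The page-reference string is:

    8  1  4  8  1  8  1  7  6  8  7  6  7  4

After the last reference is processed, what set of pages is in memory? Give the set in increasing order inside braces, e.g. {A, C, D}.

8 -> miss, frames (8)
1 -> miss, frames (8 1)
4 -> miss, frames (8 1 4)
8 -> hit
1 -> hit
8 -> hit
1 -> hit
7 -> miss, frames (8 1 4 7)
6 -> miss, evict 8, frames (1 4 7 6)
8 -> miss, evict 1, frames (4 7 6 8)
7 -> hit
6 -> hit
7 -> hit
4 -> hit

{4, 6, 7, 8}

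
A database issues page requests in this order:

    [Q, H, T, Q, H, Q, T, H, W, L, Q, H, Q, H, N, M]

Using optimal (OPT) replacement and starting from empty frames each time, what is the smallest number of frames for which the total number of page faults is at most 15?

2

f=1: 16 faults
f=2: 10 faults
f=3: 7 faults
f=4: 7 faults
f=5: 7 faults
f=6: 7 faults
f=7: 7 faults
Smallest f with faults ≤ 15 is 2.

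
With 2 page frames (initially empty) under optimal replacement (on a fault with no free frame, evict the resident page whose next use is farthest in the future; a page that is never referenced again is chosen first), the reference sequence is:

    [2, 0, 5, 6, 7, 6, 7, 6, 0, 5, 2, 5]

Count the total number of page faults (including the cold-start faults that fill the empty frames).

2 -> miss, frames (2)
0 -> miss, frames (2 0)
5 -> miss, evict 2, frames (0 5)
6 -> miss, evict 5, frames (0 6)
7 -> miss, evict 0, frames (6 7)
6 -> hit
7 -> hit
6 -> hit
0 -> miss, evict 7, frames (6 0)
5 -> miss, evict 0, frames (6 5)
2 -> miss, evict 6, frames (5 2)
5 -> hit
Page faults: 8.

8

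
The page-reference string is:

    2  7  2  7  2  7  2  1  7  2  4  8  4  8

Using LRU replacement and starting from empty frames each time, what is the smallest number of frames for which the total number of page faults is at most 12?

f=1: 14 faults
f=2: 7 faults
f=3: 5 faults
f=4: 5 faults
f=5: 5 faults
Smallest f with faults ≤ 12 is 2.

2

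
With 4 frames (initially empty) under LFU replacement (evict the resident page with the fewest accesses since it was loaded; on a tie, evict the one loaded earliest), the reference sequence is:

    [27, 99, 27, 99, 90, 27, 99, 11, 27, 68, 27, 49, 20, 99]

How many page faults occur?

27 -> fault, frames [27]
99 -> fault, frames [27, 99]
27 -> hit
99 -> hit
90 -> fault, frames [27, 99, 90]
27 -> hit
99 -> hit
11 -> fault, frames [27, 99, 90, 11]
27 -> hit
68 -> fault, evict 90, frames [27, 99, 11, 68]
27 -> hit
49 -> fault, evict 11, frames [27, 99, 68, 49]
20 -> fault, evict 68, frames [27, 99, 49, 20]
99 -> hit
Page faults: 7.

7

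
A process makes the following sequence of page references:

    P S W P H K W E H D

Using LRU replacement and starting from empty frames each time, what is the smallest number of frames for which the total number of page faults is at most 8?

4

f=1: 10 faults
f=2: 10 faults
f=3: 9 faults
f=4: 7 faults
f=5: 7 faults
f=6: 7 faults
f=7: 7 faults
Smallest f with faults ≤ 8 is 4.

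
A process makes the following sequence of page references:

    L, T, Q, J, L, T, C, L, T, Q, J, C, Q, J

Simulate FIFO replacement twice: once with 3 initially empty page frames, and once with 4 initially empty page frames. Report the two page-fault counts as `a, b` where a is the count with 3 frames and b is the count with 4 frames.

9, 10

3 frames: F F F F F F F . . F F . . . → 9 faults.
4 frames: F F F F . . F F F F F F . . → 10 faults.
10 > 9: adding a frame increased faults — Belady's anomaly.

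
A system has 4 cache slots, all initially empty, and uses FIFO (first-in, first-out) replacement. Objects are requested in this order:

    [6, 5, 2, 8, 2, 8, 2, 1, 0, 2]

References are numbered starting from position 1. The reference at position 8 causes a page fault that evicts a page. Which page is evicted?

pos 1: 6 -> fault, frames (6)
pos 2: 5 -> fault, frames (6 5)
pos 3: 2 -> fault, frames (6 5 2)
pos 4: 8 -> fault, frames (6 5 2 8)
pos 5: 2 -> hit
pos 6: 8 -> hit
pos 7: 2 -> hit
pos 8: 1 -> fault, evict 6, frames (5 2 8 1)
At position 8, page 6 is evicted.

6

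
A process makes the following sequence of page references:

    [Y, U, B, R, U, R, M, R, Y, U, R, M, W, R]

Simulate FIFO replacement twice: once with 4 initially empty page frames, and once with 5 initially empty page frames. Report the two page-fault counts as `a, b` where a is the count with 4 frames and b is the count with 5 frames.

9, 6

4 frames: F F F F . . F . F F . . F F → 9 faults.
5 frames: F F F F . . F . . . . . F . → 6 faults.
6 < 9: adding a frame reduced faults, as is typical.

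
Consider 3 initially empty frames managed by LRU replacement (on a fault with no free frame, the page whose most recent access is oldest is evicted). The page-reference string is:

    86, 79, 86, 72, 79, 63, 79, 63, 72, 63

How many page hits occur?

6

86: miss, frames {86}
79: miss, frames {86,79}
86: hit
72: miss, frames {79,86,72}
79: hit
63: miss, evict 86, frames {72,79,63}
79: hit
63: hit
72: hit
63: hit
Hits: 6.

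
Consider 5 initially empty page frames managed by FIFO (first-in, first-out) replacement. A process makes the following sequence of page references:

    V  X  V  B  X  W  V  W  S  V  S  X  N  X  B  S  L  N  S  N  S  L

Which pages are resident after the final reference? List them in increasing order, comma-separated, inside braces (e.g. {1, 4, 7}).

{B, L, N, S, W}

V → miss, frames {V}
X → miss, frames {V,X}
V → hit
B → miss, frames {V,X,B}
X → hit
W → miss, frames {V,X,B,W}
V → hit
W → hit
S → miss, frames {V,X,B,W,S}
V → hit
S → hit
X → hit
N → miss, evict V, frames {X,B,W,S,N}
X → hit
B → hit
S → hit
L → miss, evict X, frames {B,W,S,N,L}
N → hit
S → hit
N → hit
S → hit
L → hit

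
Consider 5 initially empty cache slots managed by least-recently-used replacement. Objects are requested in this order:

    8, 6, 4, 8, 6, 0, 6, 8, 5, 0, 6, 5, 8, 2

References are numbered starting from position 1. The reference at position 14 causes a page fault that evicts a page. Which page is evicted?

pos 1: 8 -> fault, frames {8}
pos 2: 6 -> fault, frames {8,6}
pos 3: 4 -> fault, frames {8,6,4}
pos 4: 8 -> hit
pos 5: 6 -> hit
pos 6: 0 -> fault, frames {4,8,6,0}
pos 7: 6 -> hit
pos 8: 8 -> hit
pos 9: 5 -> fault, frames {4,0,6,8,5}
pos 10: 0 -> hit
pos 11: 6 -> hit
pos 12: 5 -> hit
pos 13: 8 -> hit
pos 14: 2 -> fault, evict 4, frames {0,6,5,8,2}
At position 14, page 4 is evicted.

4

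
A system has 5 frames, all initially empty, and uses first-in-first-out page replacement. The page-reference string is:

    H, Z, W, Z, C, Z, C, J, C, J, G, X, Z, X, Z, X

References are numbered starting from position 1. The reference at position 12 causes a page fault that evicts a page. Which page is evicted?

pos 1: H → fault, frames (H)
pos 2: Z → fault, frames (H Z)
pos 3: W → fault, frames (H Z W)
pos 4: Z → hit
pos 5: C → fault, frames (H Z W C)
pos 6: Z → hit
pos 7: C → hit
pos 8: J → fault, frames (H Z W C J)
pos 9: C → hit
pos 10: J → hit
pos 11: G → fault, evict H, frames (Z W C J G)
pos 12: X → fault, evict Z, frames (W C J G X)
At position 12, page Z is evicted.

Z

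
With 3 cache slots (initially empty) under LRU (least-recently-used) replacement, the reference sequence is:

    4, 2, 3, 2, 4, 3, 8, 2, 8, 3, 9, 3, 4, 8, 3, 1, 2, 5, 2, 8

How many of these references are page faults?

12

4: miss, frames {4}
2: miss, frames {4,2}
3: miss, frames {4,2,3}
2: hit
4: hit
3: hit
8: miss, evict 2, frames {4,3,8}
2: miss, evict 4, frames {3,8,2}
8: hit
3: hit
9: miss, evict 2, frames {8,3,9}
3: hit
4: miss, evict 8, frames {9,3,4}
8: miss, evict 9, frames {3,4,8}
3: hit
1: miss, evict 4, frames {8,3,1}
2: miss, evict 8, frames {3,1,2}
5: miss, evict 3, frames {1,2,5}
2: hit
8: miss, evict 1, frames {5,2,8}
Page faults: 12.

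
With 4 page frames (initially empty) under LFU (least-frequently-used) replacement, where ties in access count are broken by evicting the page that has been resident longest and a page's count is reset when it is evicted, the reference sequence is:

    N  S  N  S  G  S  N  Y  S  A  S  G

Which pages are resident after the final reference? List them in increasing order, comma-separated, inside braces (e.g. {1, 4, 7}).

{A, G, N, S}

N -> miss, frames {N}
S -> miss, frames {N,S}
N -> hit
S -> hit
G -> miss, frames {N,S,G}
S -> hit
N -> hit
Y -> miss, frames {N,S,G,Y}
S -> hit
A -> miss, evict G, frames {N,S,Y,A}
S -> hit
G -> miss, evict Y, frames {N,S,A,G}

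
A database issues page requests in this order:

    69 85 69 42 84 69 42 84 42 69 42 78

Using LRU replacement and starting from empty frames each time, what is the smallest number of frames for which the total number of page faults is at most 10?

f=1: 12 faults
f=2: 9 faults
f=3: 5 faults
f=4: 5 faults
f=5: 5 faults
Smallest f with faults ≤ 10 is 2.

2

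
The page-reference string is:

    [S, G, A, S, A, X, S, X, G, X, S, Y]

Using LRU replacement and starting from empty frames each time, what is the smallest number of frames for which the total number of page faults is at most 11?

f=1: 12 faults
f=2: 9 faults
f=3: 6 faults
f=4: 5 faults
f=5: 5 faults
Smallest f with faults ≤ 11 is 2.

2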